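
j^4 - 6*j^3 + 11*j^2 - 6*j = j*(j - 3)*(j - 2)*(j - 1)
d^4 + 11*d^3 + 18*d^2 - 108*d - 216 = (d - 3)*(d + 2)*(d + 6)^2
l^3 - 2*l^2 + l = l*(l - 1)^2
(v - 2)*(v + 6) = v^2 + 4*v - 12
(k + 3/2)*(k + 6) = k^2 + 15*k/2 + 9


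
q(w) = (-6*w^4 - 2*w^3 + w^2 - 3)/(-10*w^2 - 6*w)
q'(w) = (20*w + 6)*(-6*w^4 - 2*w^3 + w^2 - 3)/(-10*w^2 - 6*w)^2 + (-24*w^3 - 6*w^2 + 2*w)/(-10*w^2 - 6*w)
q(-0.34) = -3.26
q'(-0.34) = 2.47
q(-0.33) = -3.24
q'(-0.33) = 1.68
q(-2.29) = 3.58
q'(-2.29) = -2.83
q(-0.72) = 3.87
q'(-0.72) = 32.57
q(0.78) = 0.52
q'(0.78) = 0.22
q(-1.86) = 2.50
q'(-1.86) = -2.22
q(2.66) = 3.85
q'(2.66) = 3.01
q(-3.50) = 7.93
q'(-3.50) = -4.34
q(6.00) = 20.64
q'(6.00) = 7.04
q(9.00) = 47.16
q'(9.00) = 10.64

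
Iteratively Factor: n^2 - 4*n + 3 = (n - 1)*(n - 3)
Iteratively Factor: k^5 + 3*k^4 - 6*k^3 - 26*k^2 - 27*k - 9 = (k + 1)*(k^4 + 2*k^3 - 8*k^2 - 18*k - 9) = (k + 1)^2*(k^3 + k^2 - 9*k - 9) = (k + 1)^2*(k + 3)*(k^2 - 2*k - 3) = (k - 3)*(k + 1)^2*(k + 3)*(k + 1)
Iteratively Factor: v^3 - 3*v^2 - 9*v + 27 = (v - 3)*(v^2 - 9) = (v - 3)*(v + 3)*(v - 3)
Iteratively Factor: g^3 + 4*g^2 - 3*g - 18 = (g + 3)*(g^2 + g - 6) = (g + 3)^2*(g - 2)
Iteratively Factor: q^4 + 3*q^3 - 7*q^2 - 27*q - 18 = (q + 2)*(q^3 + q^2 - 9*q - 9) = (q - 3)*(q + 2)*(q^2 + 4*q + 3) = (q - 3)*(q + 1)*(q + 2)*(q + 3)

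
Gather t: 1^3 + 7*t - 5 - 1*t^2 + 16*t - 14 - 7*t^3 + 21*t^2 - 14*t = -7*t^3 + 20*t^2 + 9*t - 18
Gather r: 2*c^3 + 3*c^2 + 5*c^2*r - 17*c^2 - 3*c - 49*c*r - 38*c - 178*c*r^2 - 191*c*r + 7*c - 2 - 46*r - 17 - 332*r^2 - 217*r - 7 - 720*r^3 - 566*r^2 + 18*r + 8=2*c^3 - 14*c^2 - 34*c - 720*r^3 + r^2*(-178*c - 898) + r*(5*c^2 - 240*c - 245) - 18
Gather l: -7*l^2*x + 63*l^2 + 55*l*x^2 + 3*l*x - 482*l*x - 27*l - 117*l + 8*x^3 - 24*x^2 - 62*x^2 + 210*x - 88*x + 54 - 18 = l^2*(63 - 7*x) + l*(55*x^2 - 479*x - 144) + 8*x^3 - 86*x^2 + 122*x + 36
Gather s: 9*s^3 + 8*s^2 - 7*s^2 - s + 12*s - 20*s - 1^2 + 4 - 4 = 9*s^3 + s^2 - 9*s - 1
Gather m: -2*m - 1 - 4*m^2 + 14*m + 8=-4*m^2 + 12*m + 7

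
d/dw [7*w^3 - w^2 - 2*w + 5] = 21*w^2 - 2*w - 2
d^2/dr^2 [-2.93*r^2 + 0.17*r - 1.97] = -5.86000000000000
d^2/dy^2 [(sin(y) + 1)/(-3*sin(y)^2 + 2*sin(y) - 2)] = (9*sin(y)^5 + 42*sin(y)^4 - 72*sin(y)^3 - 70*sin(y)^2 + 80*sin(y) - 4)/(3*sin(y)^2 - 2*sin(y) + 2)^3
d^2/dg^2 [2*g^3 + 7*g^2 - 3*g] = 12*g + 14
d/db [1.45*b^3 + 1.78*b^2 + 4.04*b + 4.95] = 4.35*b^2 + 3.56*b + 4.04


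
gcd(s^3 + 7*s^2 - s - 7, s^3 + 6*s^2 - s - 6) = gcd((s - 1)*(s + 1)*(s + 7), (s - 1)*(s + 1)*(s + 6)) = s^2 - 1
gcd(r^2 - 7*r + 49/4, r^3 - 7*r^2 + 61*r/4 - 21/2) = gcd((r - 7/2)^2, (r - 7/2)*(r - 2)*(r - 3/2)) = r - 7/2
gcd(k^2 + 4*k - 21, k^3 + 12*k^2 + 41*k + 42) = k + 7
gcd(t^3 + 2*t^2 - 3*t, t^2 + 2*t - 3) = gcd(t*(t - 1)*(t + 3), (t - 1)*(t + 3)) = t^2 + 2*t - 3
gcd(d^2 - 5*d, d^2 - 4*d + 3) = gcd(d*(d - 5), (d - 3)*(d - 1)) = 1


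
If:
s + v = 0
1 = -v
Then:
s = 1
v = -1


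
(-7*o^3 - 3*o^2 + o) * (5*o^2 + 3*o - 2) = -35*o^5 - 36*o^4 + 10*o^3 + 9*o^2 - 2*o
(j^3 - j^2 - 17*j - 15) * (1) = j^3 - j^2 - 17*j - 15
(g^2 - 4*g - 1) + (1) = g^2 - 4*g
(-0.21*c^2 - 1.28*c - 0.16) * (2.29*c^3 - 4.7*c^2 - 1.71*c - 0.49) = -0.4809*c^5 - 1.9442*c^4 + 6.0087*c^3 + 3.0437*c^2 + 0.9008*c + 0.0784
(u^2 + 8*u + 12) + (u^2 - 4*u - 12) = 2*u^2 + 4*u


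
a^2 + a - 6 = (a - 2)*(a + 3)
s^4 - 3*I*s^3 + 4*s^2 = s^2*(s - 4*I)*(s + I)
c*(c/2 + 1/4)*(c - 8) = c^3/2 - 15*c^2/4 - 2*c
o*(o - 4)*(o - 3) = o^3 - 7*o^2 + 12*o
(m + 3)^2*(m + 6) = m^3 + 12*m^2 + 45*m + 54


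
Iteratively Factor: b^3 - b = (b)*(b^2 - 1) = b*(b + 1)*(b - 1)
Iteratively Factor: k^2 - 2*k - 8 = (k - 4)*(k + 2)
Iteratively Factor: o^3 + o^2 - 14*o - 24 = (o - 4)*(o^2 + 5*o + 6) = (o - 4)*(o + 3)*(o + 2)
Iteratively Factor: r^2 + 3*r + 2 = (r + 1)*(r + 2)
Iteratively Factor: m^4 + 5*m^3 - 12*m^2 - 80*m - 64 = (m + 4)*(m^3 + m^2 - 16*m - 16) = (m - 4)*(m + 4)*(m^2 + 5*m + 4) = (m - 4)*(m + 1)*(m + 4)*(m + 4)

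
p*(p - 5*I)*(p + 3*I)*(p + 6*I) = p^4 + 4*I*p^3 + 27*p^2 + 90*I*p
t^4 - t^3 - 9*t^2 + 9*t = t*(t - 3)*(t - 1)*(t + 3)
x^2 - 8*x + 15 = (x - 5)*(x - 3)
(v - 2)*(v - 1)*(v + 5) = v^3 + 2*v^2 - 13*v + 10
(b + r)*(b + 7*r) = b^2 + 8*b*r + 7*r^2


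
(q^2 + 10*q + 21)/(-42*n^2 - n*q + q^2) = (q^2 + 10*q + 21)/(-42*n^2 - n*q + q^2)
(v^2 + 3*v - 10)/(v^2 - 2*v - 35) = (v - 2)/(v - 7)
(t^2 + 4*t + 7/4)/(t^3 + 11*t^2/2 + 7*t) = (t + 1/2)/(t*(t + 2))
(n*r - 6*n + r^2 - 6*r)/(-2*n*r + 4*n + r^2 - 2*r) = (-n*r + 6*n - r^2 + 6*r)/(2*n*r - 4*n - r^2 + 2*r)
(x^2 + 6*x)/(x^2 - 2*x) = (x + 6)/(x - 2)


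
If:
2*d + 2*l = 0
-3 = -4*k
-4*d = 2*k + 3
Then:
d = -9/8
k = 3/4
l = 9/8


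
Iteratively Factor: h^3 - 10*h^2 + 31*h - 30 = (h - 2)*(h^2 - 8*h + 15) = (h - 5)*(h - 2)*(h - 3)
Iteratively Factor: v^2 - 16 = (v + 4)*(v - 4)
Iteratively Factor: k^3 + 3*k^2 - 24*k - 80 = (k + 4)*(k^2 - k - 20) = (k - 5)*(k + 4)*(k + 4)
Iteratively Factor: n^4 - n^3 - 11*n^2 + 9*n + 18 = (n - 3)*(n^3 + 2*n^2 - 5*n - 6) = (n - 3)*(n + 3)*(n^2 - n - 2) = (n - 3)*(n - 2)*(n + 3)*(n + 1)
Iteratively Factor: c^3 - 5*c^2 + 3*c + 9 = (c + 1)*(c^2 - 6*c + 9) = (c - 3)*(c + 1)*(c - 3)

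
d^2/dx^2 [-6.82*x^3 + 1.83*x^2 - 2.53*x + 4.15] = 3.66 - 40.92*x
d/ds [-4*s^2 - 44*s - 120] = -8*s - 44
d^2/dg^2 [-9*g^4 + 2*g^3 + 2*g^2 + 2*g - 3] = -108*g^2 + 12*g + 4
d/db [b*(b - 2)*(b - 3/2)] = 3*b^2 - 7*b + 3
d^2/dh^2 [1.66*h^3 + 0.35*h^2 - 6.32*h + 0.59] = 9.96*h + 0.7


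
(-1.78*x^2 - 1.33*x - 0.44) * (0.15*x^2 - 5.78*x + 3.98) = -0.267*x^4 + 10.0889*x^3 + 0.537000000000001*x^2 - 2.7502*x - 1.7512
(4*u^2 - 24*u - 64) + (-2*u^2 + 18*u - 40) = 2*u^2 - 6*u - 104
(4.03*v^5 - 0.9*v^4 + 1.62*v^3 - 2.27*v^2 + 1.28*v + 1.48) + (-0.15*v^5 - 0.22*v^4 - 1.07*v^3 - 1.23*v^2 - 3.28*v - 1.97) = 3.88*v^5 - 1.12*v^4 + 0.55*v^3 - 3.5*v^2 - 2.0*v - 0.49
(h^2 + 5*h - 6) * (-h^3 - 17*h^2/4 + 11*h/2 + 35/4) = -h^5 - 37*h^4/4 - 39*h^3/4 + 247*h^2/4 + 43*h/4 - 105/2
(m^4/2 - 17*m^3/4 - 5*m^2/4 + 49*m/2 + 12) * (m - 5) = m^5/2 - 27*m^4/4 + 20*m^3 + 123*m^2/4 - 221*m/2 - 60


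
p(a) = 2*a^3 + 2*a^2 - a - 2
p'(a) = 6*a^2 + 4*a - 1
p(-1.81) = -5.50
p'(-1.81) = 11.42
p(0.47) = -1.82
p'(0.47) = 2.21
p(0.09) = -2.07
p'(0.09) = -0.59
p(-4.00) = -94.00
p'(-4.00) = 79.00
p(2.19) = 26.41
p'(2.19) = 36.54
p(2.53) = 40.66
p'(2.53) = 47.53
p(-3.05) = -37.09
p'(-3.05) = 42.62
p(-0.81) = -0.94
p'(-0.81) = -0.30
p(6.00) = 496.00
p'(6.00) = 239.00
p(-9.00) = -1289.00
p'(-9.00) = 449.00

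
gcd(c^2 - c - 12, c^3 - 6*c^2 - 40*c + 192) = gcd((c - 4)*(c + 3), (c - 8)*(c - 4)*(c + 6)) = c - 4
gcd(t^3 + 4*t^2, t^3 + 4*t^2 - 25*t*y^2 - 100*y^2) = t + 4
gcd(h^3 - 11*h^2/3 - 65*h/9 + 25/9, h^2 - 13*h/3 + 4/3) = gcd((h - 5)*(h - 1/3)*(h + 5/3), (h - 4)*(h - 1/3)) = h - 1/3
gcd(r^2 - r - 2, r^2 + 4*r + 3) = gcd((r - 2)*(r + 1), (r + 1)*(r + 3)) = r + 1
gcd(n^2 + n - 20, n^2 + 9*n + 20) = n + 5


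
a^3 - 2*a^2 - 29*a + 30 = (a - 6)*(a - 1)*(a + 5)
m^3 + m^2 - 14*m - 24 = (m - 4)*(m + 2)*(m + 3)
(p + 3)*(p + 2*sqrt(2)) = p^2 + 2*sqrt(2)*p + 3*p + 6*sqrt(2)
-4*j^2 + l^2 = (-2*j + l)*(2*j + l)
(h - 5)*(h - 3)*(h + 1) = h^3 - 7*h^2 + 7*h + 15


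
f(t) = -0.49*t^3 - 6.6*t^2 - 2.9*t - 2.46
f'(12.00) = -372.98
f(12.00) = -1834.38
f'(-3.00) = 23.47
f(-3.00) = -39.93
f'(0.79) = -14.25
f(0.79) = -9.11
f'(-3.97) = 26.34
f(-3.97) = -64.31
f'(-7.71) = 11.49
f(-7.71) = -147.86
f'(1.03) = -18.06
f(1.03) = -12.98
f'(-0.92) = 8.00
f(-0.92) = -5.00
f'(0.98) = -17.25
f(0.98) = -12.10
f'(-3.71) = 25.84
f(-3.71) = -57.52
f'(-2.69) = 21.97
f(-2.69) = -32.88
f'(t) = -1.47*t^2 - 13.2*t - 2.9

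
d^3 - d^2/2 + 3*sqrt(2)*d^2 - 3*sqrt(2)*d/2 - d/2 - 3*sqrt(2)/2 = (d - 1)*(d + 1/2)*(d + 3*sqrt(2))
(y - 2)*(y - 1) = y^2 - 3*y + 2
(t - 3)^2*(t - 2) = t^3 - 8*t^2 + 21*t - 18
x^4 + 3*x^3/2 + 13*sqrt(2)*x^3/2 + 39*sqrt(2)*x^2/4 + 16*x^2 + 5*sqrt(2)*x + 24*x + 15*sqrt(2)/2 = (x + 3/2)*(x + sqrt(2)/2)*(x + sqrt(2))*(x + 5*sqrt(2))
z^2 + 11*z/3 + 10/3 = (z + 5/3)*(z + 2)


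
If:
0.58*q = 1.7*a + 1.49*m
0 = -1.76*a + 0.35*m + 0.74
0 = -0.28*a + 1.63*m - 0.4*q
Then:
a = 0.81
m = 1.95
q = 7.37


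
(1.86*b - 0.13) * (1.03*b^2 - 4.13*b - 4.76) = 1.9158*b^3 - 7.8157*b^2 - 8.3167*b + 0.6188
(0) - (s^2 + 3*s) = -s^2 - 3*s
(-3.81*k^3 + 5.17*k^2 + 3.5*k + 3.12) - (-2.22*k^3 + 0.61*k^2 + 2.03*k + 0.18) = -1.59*k^3 + 4.56*k^2 + 1.47*k + 2.94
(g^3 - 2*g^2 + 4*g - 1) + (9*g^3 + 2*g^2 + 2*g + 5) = 10*g^3 + 6*g + 4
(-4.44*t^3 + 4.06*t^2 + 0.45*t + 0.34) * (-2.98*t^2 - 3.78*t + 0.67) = 13.2312*t^5 + 4.6844*t^4 - 19.6626*t^3 + 0.00599999999999978*t^2 - 0.9837*t + 0.2278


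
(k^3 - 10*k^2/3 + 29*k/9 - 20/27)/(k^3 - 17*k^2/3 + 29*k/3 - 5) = (9*k^2 - 15*k + 4)/(9*(k^2 - 4*k + 3))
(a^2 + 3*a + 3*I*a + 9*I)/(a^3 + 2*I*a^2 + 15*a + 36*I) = (a + 3)/(a^2 - I*a + 12)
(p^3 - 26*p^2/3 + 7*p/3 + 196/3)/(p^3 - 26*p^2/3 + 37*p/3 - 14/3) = (3*p^2 - 5*p - 28)/(3*p^2 - 5*p + 2)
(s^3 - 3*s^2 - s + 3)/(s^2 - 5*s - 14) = (-s^3 + 3*s^2 + s - 3)/(-s^2 + 5*s + 14)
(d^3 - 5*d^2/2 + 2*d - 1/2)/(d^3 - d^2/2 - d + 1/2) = (d - 1)/(d + 1)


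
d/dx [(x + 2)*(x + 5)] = 2*x + 7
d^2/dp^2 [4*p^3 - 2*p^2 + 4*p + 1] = 24*p - 4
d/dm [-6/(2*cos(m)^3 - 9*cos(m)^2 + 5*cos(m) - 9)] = 24*(-6*cos(m)^2 + 18*cos(m) - 5)*sin(m)/(13*cos(m) - 9*cos(2*m) + cos(3*m) - 27)^2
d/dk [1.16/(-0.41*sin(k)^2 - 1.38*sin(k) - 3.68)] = (0.9512*sin(k) + 1.6008)*cos(k)/(0.41*sin(k)^2 + 1.38*sin(k) + 3.68)^2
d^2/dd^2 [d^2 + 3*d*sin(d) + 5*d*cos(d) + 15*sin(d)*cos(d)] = -3*d*sin(d) - 5*d*cos(d) - 10*sin(d) - 30*sin(2*d) + 6*cos(d) + 2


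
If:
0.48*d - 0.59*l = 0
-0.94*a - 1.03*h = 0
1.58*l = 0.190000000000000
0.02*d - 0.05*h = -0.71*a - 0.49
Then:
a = -0.65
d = 0.15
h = 0.60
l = 0.12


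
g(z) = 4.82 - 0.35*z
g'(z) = -0.350000000000000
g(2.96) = 3.78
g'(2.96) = -0.35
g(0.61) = 4.61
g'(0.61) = -0.35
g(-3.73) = 6.13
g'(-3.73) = -0.35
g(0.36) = 4.69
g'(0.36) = -0.35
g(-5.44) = 6.72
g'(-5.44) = -0.35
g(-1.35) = 5.29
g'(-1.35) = -0.35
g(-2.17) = 5.58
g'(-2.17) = -0.35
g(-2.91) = 5.84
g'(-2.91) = -0.35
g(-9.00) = 7.97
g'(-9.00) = -0.35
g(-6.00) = 6.92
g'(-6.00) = -0.35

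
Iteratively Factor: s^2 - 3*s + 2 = (s - 1)*(s - 2)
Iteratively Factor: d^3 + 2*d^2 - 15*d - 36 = (d + 3)*(d^2 - d - 12) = (d - 4)*(d + 3)*(d + 3)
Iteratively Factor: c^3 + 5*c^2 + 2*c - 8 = (c - 1)*(c^2 + 6*c + 8) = (c - 1)*(c + 4)*(c + 2)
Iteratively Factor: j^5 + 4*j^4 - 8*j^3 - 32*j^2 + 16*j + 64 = (j - 2)*(j^4 + 6*j^3 + 4*j^2 - 24*j - 32) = (j - 2)*(j + 2)*(j^3 + 4*j^2 - 4*j - 16) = (j - 2)^2*(j + 2)*(j^2 + 6*j + 8) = (j - 2)^2*(j + 2)*(j + 4)*(j + 2)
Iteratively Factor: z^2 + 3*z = (z + 3)*(z)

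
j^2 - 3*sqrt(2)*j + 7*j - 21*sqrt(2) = (j + 7)*(j - 3*sqrt(2))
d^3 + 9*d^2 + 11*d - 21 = (d - 1)*(d + 3)*(d + 7)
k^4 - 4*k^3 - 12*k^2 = k^2*(k - 6)*(k + 2)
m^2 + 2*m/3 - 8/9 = (m - 2/3)*(m + 4/3)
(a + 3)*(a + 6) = a^2 + 9*a + 18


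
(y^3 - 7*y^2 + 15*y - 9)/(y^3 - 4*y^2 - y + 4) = (y^2 - 6*y + 9)/(y^2 - 3*y - 4)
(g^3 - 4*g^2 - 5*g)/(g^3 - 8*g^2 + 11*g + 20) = g/(g - 4)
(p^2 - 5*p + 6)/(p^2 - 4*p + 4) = (p - 3)/(p - 2)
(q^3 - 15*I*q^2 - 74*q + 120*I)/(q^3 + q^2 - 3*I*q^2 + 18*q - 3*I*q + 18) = (q^2 - 9*I*q - 20)/(q^2 + q*(1 + 3*I) + 3*I)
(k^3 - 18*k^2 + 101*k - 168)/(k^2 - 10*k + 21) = k - 8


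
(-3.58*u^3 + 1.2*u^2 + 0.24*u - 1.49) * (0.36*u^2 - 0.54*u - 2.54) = -1.2888*u^5 + 2.3652*u^4 + 8.5316*u^3 - 3.714*u^2 + 0.195*u + 3.7846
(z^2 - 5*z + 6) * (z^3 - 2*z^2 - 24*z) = z^5 - 7*z^4 - 8*z^3 + 108*z^2 - 144*z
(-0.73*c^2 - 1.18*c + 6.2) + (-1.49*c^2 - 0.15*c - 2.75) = -2.22*c^2 - 1.33*c + 3.45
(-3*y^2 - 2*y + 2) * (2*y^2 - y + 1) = -6*y^4 - y^3 + 3*y^2 - 4*y + 2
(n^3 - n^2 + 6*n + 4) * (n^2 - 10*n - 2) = n^5 - 11*n^4 + 14*n^3 - 54*n^2 - 52*n - 8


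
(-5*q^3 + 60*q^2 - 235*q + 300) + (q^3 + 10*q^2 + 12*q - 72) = -4*q^3 + 70*q^2 - 223*q + 228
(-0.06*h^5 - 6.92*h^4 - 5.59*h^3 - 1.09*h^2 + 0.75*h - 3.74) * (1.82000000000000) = -0.1092*h^5 - 12.5944*h^4 - 10.1738*h^3 - 1.9838*h^2 + 1.365*h - 6.8068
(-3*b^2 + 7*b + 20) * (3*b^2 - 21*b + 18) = -9*b^4 + 84*b^3 - 141*b^2 - 294*b + 360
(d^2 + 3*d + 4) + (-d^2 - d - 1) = 2*d + 3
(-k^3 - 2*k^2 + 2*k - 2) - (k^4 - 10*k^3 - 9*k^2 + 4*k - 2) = -k^4 + 9*k^3 + 7*k^2 - 2*k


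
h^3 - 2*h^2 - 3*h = h*(h - 3)*(h + 1)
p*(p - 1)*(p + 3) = p^3 + 2*p^2 - 3*p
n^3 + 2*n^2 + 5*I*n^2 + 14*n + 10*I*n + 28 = (n + 2)*(n - 2*I)*(n + 7*I)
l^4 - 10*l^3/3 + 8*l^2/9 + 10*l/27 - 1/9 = (l - 3)*(l - 1/3)^2*(l + 1/3)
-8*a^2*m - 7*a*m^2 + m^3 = m*(-8*a + m)*(a + m)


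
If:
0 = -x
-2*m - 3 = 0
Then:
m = -3/2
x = 0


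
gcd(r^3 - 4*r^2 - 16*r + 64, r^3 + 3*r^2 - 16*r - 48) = r^2 - 16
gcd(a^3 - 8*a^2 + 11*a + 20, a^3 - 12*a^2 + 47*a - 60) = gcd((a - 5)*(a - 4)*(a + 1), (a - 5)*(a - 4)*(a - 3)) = a^2 - 9*a + 20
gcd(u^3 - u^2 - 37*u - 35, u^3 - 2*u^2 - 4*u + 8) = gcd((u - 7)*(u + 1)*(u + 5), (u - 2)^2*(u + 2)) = 1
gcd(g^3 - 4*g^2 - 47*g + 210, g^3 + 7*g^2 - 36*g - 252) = g^2 + g - 42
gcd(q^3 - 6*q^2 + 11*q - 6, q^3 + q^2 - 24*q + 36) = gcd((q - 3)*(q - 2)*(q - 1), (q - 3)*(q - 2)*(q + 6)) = q^2 - 5*q + 6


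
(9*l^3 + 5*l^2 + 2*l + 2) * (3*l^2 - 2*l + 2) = 27*l^5 - 3*l^4 + 14*l^3 + 12*l^2 + 4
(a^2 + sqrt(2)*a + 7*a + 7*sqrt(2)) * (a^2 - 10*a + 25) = a^4 - 3*a^3 + sqrt(2)*a^3 - 45*a^2 - 3*sqrt(2)*a^2 - 45*sqrt(2)*a + 175*a + 175*sqrt(2)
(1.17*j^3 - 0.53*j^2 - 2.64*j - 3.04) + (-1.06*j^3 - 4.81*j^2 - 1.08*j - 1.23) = 0.11*j^3 - 5.34*j^2 - 3.72*j - 4.27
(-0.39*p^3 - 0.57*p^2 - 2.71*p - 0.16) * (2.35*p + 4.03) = -0.9165*p^4 - 2.9112*p^3 - 8.6656*p^2 - 11.2973*p - 0.6448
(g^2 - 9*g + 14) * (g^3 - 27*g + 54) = g^5 - 9*g^4 - 13*g^3 + 297*g^2 - 864*g + 756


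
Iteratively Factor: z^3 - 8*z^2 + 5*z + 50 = (z - 5)*(z^2 - 3*z - 10) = (z - 5)^2*(z + 2)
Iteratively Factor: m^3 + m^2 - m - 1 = (m + 1)*(m^2 - 1) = (m - 1)*(m + 1)*(m + 1)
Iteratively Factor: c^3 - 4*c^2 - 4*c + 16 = (c - 2)*(c^2 - 2*c - 8) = (c - 4)*(c - 2)*(c + 2)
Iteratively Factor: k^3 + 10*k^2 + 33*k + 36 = (k + 3)*(k^2 + 7*k + 12) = (k + 3)^2*(k + 4)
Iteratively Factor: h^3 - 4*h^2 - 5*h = (h + 1)*(h^2 - 5*h) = h*(h + 1)*(h - 5)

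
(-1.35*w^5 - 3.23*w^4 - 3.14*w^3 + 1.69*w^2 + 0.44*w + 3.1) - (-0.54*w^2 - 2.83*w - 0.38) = -1.35*w^5 - 3.23*w^4 - 3.14*w^3 + 2.23*w^2 + 3.27*w + 3.48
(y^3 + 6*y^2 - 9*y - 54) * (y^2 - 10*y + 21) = y^5 - 4*y^4 - 48*y^3 + 162*y^2 + 351*y - 1134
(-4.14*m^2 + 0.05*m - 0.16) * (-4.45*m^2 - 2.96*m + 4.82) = 18.423*m^4 + 12.0319*m^3 - 19.3908*m^2 + 0.7146*m - 0.7712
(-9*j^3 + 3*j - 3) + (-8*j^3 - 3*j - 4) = -17*j^3 - 7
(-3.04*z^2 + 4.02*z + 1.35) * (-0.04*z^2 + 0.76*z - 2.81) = 0.1216*z^4 - 2.4712*z^3 + 11.5436*z^2 - 10.2702*z - 3.7935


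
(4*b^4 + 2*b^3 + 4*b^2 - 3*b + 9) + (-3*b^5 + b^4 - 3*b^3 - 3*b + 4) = -3*b^5 + 5*b^4 - b^3 + 4*b^2 - 6*b + 13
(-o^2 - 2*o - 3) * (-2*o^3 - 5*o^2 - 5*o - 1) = 2*o^5 + 9*o^4 + 21*o^3 + 26*o^2 + 17*o + 3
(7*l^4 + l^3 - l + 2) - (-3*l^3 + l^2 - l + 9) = 7*l^4 + 4*l^3 - l^2 - 7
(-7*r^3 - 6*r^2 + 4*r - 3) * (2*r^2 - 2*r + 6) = -14*r^5 + 2*r^4 - 22*r^3 - 50*r^2 + 30*r - 18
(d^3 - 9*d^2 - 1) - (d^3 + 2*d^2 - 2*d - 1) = -11*d^2 + 2*d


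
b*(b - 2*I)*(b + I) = b^3 - I*b^2 + 2*b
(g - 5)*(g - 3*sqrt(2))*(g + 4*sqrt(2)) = g^3 - 5*g^2 + sqrt(2)*g^2 - 24*g - 5*sqrt(2)*g + 120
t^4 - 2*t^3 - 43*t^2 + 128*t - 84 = (t - 6)*(t - 2)*(t - 1)*(t + 7)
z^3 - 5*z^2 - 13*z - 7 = (z - 7)*(z + 1)^2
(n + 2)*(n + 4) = n^2 + 6*n + 8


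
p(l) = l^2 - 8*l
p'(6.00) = 4.00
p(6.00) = -12.00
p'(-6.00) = -20.00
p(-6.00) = 84.00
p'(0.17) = -7.66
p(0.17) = -1.33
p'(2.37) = -3.26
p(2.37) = -13.34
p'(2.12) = -3.76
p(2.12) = -12.47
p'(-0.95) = -9.90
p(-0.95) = 8.50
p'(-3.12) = -14.24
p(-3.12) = 34.69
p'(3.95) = -0.10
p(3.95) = -16.00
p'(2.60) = -2.80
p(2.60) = -14.04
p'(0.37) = -7.26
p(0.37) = -2.82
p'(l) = 2*l - 8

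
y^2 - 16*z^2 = (y - 4*z)*(y + 4*z)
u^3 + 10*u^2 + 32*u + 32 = (u + 2)*(u + 4)^2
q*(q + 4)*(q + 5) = q^3 + 9*q^2 + 20*q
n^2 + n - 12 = (n - 3)*(n + 4)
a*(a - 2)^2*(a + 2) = a^4 - 2*a^3 - 4*a^2 + 8*a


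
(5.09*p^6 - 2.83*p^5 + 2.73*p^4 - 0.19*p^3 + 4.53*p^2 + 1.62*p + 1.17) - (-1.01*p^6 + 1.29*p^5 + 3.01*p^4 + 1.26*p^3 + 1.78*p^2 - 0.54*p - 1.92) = 6.1*p^6 - 4.12*p^5 - 0.28*p^4 - 1.45*p^3 + 2.75*p^2 + 2.16*p + 3.09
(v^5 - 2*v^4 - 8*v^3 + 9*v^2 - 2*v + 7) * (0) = 0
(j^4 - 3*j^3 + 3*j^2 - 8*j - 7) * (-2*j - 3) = -2*j^5 + 3*j^4 + 3*j^3 + 7*j^2 + 38*j + 21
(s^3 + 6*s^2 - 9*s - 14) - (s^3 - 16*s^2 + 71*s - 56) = 22*s^2 - 80*s + 42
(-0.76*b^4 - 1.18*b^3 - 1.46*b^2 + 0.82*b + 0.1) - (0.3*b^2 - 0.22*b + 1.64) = -0.76*b^4 - 1.18*b^3 - 1.76*b^2 + 1.04*b - 1.54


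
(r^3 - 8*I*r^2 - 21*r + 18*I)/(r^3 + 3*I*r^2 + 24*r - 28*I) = (r^2 - 6*I*r - 9)/(r^2 + 5*I*r + 14)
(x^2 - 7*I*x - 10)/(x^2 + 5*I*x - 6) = (x^2 - 7*I*x - 10)/(x^2 + 5*I*x - 6)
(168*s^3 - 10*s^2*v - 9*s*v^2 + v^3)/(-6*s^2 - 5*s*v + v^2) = (-28*s^2 - 3*s*v + v^2)/(s + v)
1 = 1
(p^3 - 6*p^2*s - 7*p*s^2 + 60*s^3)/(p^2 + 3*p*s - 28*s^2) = (p^2 - 2*p*s - 15*s^2)/(p + 7*s)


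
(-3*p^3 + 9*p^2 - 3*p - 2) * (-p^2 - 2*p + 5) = 3*p^5 - 3*p^4 - 30*p^3 + 53*p^2 - 11*p - 10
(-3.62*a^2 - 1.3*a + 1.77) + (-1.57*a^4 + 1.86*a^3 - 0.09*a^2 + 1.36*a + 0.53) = -1.57*a^4 + 1.86*a^3 - 3.71*a^2 + 0.0600000000000001*a + 2.3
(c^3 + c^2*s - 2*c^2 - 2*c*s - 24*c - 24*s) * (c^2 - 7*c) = c^5 + c^4*s - 9*c^4 - 9*c^3*s - 10*c^3 - 10*c^2*s + 168*c^2 + 168*c*s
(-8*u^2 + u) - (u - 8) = 8 - 8*u^2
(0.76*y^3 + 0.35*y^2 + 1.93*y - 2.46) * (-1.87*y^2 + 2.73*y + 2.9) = -1.4212*y^5 + 1.4203*y^4 - 0.449600000000001*y^3 + 10.8841*y^2 - 1.1188*y - 7.134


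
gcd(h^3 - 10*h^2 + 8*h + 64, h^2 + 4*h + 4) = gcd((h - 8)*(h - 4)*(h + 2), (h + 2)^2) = h + 2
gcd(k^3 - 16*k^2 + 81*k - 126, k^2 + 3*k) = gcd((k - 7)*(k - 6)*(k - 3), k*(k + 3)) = 1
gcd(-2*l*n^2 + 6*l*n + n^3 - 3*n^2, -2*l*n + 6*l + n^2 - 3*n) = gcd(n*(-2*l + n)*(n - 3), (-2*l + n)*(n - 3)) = 2*l*n - 6*l - n^2 + 3*n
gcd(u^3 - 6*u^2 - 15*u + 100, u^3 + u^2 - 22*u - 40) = u^2 - u - 20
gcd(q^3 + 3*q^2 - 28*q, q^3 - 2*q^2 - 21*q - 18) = 1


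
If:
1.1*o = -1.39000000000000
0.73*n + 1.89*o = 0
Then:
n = 3.27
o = -1.26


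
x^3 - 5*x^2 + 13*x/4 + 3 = (x - 4)*(x - 3/2)*(x + 1/2)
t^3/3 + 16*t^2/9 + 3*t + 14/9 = (t/3 + 1/3)*(t + 2)*(t + 7/3)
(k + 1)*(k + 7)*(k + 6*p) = k^3 + 6*k^2*p + 8*k^2 + 48*k*p + 7*k + 42*p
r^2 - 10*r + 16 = (r - 8)*(r - 2)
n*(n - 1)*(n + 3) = n^3 + 2*n^2 - 3*n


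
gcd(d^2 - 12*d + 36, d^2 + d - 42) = d - 6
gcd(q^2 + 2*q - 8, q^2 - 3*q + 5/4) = 1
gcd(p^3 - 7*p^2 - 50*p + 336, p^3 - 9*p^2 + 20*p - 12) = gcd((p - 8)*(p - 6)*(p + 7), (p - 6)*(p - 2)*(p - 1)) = p - 6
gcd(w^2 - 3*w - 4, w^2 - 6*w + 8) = w - 4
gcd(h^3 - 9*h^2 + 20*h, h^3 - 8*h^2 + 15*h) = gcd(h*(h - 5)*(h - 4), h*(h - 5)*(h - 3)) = h^2 - 5*h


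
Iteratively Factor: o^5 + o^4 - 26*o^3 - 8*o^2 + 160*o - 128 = (o + 4)*(o^4 - 3*o^3 - 14*o^2 + 48*o - 32) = (o - 4)*(o + 4)*(o^3 + o^2 - 10*o + 8) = (o - 4)*(o + 4)^2*(o^2 - 3*o + 2) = (o - 4)*(o - 1)*(o + 4)^2*(o - 2)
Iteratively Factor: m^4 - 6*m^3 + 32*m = (m - 4)*(m^3 - 2*m^2 - 8*m) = (m - 4)^2*(m^2 + 2*m) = m*(m - 4)^2*(m + 2)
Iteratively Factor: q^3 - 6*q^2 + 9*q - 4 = (q - 1)*(q^2 - 5*q + 4) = (q - 1)^2*(q - 4)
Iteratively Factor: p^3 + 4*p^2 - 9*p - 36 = (p + 4)*(p^2 - 9) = (p - 3)*(p + 4)*(p + 3)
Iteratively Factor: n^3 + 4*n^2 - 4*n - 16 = (n + 4)*(n^2 - 4) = (n + 2)*(n + 4)*(n - 2)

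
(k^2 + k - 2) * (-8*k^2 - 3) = -8*k^4 - 8*k^3 + 13*k^2 - 3*k + 6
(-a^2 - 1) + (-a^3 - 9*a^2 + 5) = -a^3 - 10*a^2 + 4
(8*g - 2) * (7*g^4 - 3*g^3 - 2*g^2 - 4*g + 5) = 56*g^5 - 38*g^4 - 10*g^3 - 28*g^2 + 48*g - 10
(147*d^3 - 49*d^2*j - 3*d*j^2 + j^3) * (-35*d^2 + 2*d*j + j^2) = -5145*d^5 + 2009*d^4*j + 154*d^3*j^2 - 90*d^2*j^3 - d*j^4 + j^5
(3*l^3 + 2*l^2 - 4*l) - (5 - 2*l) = 3*l^3 + 2*l^2 - 2*l - 5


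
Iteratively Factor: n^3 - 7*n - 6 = (n - 3)*(n^2 + 3*n + 2) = (n - 3)*(n + 1)*(n + 2)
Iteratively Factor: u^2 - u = (u - 1)*(u)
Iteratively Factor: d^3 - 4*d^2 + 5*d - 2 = (d - 2)*(d^2 - 2*d + 1) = (d - 2)*(d - 1)*(d - 1)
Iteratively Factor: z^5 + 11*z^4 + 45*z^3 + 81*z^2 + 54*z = (z + 3)*(z^4 + 8*z^3 + 21*z^2 + 18*z) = (z + 3)^2*(z^3 + 5*z^2 + 6*z) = z*(z + 3)^2*(z^2 + 5*z + 6) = z*(z + 3)^3*(z + 2)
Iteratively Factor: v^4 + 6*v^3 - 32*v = (v)*(v^3 + 6*v^2 - 32) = v*(v + 4)*(v^2 + 2*v - 8) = v*(v - 2)*(v + 4)*(v + 4)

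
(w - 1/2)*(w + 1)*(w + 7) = w^3 + 15*w^2/2 + 3*w - 7/2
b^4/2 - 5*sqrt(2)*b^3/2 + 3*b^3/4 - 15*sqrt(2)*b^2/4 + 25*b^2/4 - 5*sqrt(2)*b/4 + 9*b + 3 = (b/2 + 1/2)*(b + 1/2)*(b - 3*sqrt(2))*(b - 2*sqrt(2))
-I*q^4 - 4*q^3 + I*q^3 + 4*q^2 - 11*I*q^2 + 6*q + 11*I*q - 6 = (q - 6*I)*(q + I)^2*(-I*q + I)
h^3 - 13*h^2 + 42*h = h*(h - 7)*(h - 6)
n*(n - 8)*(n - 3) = n^3 - 11*n^2 + 24*n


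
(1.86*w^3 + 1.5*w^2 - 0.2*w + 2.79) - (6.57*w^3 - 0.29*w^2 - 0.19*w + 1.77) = -4.71*w^3 + 1.79*w^2 - 0.01*w + 1.02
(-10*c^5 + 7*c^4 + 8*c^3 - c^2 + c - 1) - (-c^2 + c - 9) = -10*c^5 + 7*c^4 + 8*c^3 + 8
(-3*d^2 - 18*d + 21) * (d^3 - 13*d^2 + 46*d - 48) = -3*d^5 + 21*d^4 + 117*d^3 - 957*d^2 + 1830*d - 1008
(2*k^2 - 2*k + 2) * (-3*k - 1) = -6*k^3 + 4*k^2 - 4*k - 2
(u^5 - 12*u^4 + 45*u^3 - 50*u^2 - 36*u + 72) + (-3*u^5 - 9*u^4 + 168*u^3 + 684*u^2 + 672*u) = -2*u^5 - 21*u^4 + 213*u^3 + 634*u^2 + 636*u + 72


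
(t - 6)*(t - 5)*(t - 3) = t^3 - 14*t^2 + 63*t - 90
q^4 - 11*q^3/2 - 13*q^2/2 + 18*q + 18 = (q - 6)*(q - 2)*(q + 1)*(q + 3/2)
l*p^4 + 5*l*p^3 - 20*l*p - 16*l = (p - 2)*(p + 2)*(p + 4)*(l*p + l)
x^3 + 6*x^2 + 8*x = x*(x + 2)*(x + 4)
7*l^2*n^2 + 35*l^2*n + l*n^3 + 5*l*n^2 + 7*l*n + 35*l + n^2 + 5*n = (7*l + n)*(n + 5)*(l*n + 1)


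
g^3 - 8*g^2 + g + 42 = (g - 7)*(g - 3)*(g + 2)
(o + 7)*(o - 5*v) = o^2 - 5*o*v + 7*o - 35*v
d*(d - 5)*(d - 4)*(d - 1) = d^4 - 10*d^3 + 29*d^2 - 20*d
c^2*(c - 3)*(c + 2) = c^4 - c^3 - 6*c^2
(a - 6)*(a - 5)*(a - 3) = a^3 - 14*a^2 + 63*a - 90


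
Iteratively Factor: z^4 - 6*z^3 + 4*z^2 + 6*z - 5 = (z - 1)*(z^3 - 5*z^2 - z + 5) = (z - 1)^2*(z^2 - 4*z - 5) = (z - 5)*(z - 1)^2*(z + 1)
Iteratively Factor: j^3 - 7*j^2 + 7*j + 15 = (j - 3)*(j^2 - 4*j - 5) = (j - 5)*(j - 3)*(j + 1)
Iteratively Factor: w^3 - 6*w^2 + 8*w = (w)*(w^2 - 6*w + 8) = w*(w - 4)*(w - 2)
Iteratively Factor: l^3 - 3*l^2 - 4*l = (l)*(l^2 - 3*l - 4) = l*(l + 1)*(l - 4)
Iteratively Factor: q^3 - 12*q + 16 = (q + 4)*(q^2 - 4*q + 4) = (q - 2)*(q + 4)*(q - 2)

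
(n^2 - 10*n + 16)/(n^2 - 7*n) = (n^2 - 10*n + 16)/(n*(n - 7))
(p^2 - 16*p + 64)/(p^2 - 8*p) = (p - 8)/p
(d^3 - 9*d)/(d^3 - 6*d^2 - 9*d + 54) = d/(d - 6)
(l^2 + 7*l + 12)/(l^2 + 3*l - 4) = (l + 3)/(l - 1)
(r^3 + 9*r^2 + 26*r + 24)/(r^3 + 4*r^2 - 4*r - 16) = (r + 3)/(r - 2)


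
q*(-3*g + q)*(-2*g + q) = 6*g^2*q - 5*g*q^2 + q^3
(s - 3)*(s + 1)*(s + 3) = s^3 + s^2 - 9*s - 9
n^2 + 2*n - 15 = (n - 3)*(n + 5)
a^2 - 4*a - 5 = (a - 5)*(a + 1)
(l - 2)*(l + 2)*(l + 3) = l^3 + 3*l^2 - 4*l - 12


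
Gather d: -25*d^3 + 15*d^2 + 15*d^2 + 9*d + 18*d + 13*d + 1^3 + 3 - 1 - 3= -25*d^3 + 30*d^2 + 40*d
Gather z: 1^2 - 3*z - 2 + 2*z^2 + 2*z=2*z^2 - z - 1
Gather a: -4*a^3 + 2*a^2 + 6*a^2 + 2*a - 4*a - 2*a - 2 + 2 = -4*a^3 + 8*a^2 - 4*a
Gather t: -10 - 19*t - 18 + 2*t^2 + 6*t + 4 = 2*t^2 - 13*t - 24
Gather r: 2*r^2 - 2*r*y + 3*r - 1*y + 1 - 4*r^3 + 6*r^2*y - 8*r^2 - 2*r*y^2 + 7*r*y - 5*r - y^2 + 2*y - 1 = -4*r^3 + r^2*(6*y - 6) + r*(-2*y^2 + 5*y - 2) - y^2 + y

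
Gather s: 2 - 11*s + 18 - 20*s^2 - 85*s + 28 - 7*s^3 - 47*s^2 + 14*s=-7*s^3 - 67*s^2 - 82*s + 48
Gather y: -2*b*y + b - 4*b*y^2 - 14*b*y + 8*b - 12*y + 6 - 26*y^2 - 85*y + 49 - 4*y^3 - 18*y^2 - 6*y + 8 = 9*b - 4*y^3 + y^2*(-4*b - 44) + y*(-16*b - 103) + 63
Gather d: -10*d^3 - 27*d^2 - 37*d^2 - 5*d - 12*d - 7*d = -10*d^3 - 64*d^2 - 24*d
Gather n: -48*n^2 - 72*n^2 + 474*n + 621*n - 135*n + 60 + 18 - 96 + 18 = -120*n^2 + 960*n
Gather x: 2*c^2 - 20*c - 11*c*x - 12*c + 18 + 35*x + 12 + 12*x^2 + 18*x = 2*c^2 - 32*c + 12*x^2 + x*(53 - 11*c) + 30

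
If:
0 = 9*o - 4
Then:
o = 4/9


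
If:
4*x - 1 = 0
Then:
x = 1/4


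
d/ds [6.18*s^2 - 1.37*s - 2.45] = 12.36*s - 1.37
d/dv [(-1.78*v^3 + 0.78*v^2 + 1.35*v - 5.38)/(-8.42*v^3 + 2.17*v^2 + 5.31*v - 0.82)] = (7.105427357601e-15*v^5 + 2.705*v^4 + 3.8304*v^3 - 130.3077*v^2 + 22.07*v + 27.4608)/(70.8964*v^6 - 36.5428*v^5 - 84.7115*v^4 + 36.8542*v^3 + 24.6373*v^2 - 8.7084*v + 0.6724)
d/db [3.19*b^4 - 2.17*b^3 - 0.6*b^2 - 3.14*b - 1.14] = 12.76*b^3 - 6.51*b^2 - 1.2*b - 3.14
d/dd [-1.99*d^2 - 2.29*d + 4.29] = -3.98*d - 2.29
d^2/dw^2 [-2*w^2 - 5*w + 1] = -4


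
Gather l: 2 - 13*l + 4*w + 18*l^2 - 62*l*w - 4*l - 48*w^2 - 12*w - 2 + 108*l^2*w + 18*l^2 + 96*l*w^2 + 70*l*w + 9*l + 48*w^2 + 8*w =l^2*(108*w + 36) + l*(96*w^2 + 8*w - 8)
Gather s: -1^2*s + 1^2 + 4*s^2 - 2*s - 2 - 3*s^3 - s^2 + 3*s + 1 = -3*s^3 + 3*s^2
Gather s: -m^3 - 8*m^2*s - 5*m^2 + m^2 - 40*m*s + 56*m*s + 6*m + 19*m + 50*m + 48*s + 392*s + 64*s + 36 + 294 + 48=-m^3 - 4*m^2 + 75*m + s*(-8*m^2 + 16*m + 504) + 378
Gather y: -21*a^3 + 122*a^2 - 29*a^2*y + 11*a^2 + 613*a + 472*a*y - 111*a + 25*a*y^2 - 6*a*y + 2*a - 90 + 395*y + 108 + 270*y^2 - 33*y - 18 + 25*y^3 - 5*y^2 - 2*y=-21*a^3 + 133*a^2 + 504*a + 25*y^3 + y^2*(25*a + 265) + y*(-29*a^2 + 466*a + 360)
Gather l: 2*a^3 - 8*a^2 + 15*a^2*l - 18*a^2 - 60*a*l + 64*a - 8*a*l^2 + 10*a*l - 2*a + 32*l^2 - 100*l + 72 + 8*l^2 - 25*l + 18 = 2*a^3 - 26*a^2 + 62*a + l^2*(40 - 8*a) + l*(15*a^2 - 50*a - 125) + 90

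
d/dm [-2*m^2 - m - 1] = -4*m - 1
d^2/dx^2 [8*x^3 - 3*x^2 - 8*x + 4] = 48*x - 6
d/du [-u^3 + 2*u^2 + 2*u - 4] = -3*u^2 + 4*u + 2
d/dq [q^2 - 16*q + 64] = 2*q - 16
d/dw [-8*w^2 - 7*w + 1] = -16*w - 7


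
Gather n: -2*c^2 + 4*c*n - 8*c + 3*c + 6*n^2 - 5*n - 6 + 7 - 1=-2*c^2 - 5*c + 6*n^2 + n*(4*c - 5)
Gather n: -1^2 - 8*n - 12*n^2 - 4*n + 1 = -12*n^2 - 12*n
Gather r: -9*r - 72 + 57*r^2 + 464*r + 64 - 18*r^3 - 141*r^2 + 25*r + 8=-18*r^3 - 84*r^2 + 480*r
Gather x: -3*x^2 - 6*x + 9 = -3*x^2 - 6*x + 9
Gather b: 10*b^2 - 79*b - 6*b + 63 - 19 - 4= 10*b^2 - 85*b + 40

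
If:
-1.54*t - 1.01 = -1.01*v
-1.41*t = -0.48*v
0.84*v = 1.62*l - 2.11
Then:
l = 2.38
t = 0.71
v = 2.08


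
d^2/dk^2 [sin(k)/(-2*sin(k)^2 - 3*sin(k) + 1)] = (4*sin(k)^5 - 6*sin(k)^4 + 4*sin(k)^3 + 3*sin(k)^2 - 11*sin(k) - 6)/(3*sin(k) - cos(2*k))^3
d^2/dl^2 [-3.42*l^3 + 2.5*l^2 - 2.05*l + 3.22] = 5.0 - 20.52*l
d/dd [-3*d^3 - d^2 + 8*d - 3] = -9*d^2 - 2*d + 8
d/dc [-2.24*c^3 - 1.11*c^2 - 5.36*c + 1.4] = -6.72*c^2 - 2.22*c - 5.36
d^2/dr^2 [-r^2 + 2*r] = -2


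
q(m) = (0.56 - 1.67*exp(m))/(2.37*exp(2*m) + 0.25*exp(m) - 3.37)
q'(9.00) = 0.00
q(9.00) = 0.00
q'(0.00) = 12.07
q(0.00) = 1.48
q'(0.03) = 20.19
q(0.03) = 1.95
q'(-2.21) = 0.05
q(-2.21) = -0.11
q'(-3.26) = 0.02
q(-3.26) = -0.15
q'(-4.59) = 0.00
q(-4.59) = -0.16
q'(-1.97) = 0.07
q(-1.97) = -0.10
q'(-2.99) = 0.02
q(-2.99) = -0.14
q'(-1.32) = 0.14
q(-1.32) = -0.04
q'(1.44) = 0.17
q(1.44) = -0.16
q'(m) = (0.56 - 1.67*exp(m))*(-4.74*exp(2*m) - 0.25*exp(m))/(2.37*exp(2*m) + 0.25*exp(m) - 3.37)^2 - 1.67*exp(m)/(2.37*exp(2*m) + 0.25*exp(m) - 3.37)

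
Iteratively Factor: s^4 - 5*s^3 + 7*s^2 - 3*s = (s - 1)*(s^3 - 4*s^2 + 3*s) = (s - 1)^2*(s^2 - 3*s) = (s - 3)*(s - 1)^2*(s)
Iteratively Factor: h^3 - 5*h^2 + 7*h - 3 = (h - 3)*(h^2 - 2*h + 1) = (h - 3)*(h - 1)*(h - 1)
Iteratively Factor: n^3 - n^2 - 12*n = (n - 4)*(n^2 + 3*n) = n*(n - 4)*(n + 3)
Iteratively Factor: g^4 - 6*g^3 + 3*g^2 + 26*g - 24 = (g - 4)*(g^3 - 2*g^2 - 5*g + 6) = (g - 4)*(g - 1)*(g^2 - g - 6) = (g - 4)*(g - 1)*(g + 2)*(g - 3)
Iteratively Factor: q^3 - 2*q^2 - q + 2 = (q - 1)*(q^2 - q - 2) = (q - 1)*(q + 1)*(q - 2)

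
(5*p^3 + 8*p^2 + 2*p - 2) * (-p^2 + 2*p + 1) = -5*p^5 + 2*p^4 + 19*p^3 + 14*p^2 - 2*p - 2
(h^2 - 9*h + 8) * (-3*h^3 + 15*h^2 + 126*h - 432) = -3*h^5 + 42*h^4 - 33*h^3 - 1446*h^2 + 4896*h - 3456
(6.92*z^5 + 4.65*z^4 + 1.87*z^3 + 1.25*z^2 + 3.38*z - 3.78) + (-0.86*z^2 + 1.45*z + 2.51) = 6.92*z^5 + 4.65*z^4 + 1.87*z^3 + 0.39*z^2 + 4.83*z - 1.27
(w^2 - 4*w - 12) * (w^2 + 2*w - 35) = w^4 - 2*w^3 - 55*w^2 + 116*w + 420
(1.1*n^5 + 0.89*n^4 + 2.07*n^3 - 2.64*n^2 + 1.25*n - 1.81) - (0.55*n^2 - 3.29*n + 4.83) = 1.1*n^5 + 0.89*n^4 + 2.07*n^3 - 3.19*n^2 + 4.54*n - 6.64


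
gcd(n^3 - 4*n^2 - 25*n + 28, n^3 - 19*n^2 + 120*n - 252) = n - 7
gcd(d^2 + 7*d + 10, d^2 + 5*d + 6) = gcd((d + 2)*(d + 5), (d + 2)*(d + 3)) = d + 2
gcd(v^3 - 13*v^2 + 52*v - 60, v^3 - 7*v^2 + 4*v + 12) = v^2 - 8*v + 12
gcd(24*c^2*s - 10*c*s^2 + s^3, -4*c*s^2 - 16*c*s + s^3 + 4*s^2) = -4*c*s + s^2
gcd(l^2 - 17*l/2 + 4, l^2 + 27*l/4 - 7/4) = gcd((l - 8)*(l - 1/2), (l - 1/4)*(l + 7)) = 1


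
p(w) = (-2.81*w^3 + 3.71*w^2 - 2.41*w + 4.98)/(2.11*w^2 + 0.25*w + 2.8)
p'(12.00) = -1.33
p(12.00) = -14.03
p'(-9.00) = -1.34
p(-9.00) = 13.86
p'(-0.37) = -1.15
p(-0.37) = 2.18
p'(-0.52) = -1.22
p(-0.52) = 2.36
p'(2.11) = -1.34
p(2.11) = -0.78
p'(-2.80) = -1.38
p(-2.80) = 5.50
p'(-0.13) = -1.05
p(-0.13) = 1.91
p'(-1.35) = -1.41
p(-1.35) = 3.47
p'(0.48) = -1.09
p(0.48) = 1.28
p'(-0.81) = -1.33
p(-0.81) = 2.73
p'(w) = (-4.22*w - 0.25)*(-2.81*w^3 + 3.71*w^2 - 2.41*w + 4.98)/(2.11*w^2 + 0.25*w + 2.8)^2 + (-8.43*w^2 + 7.42*w - 2.41)/(2.11*w^2 + 0.25*w + 2.8) = (-5.9291*w^4 - 1.405*w^3 - 17.5914*w^2 - 0.239599999999999*w - 7.993)/(4.4521*w^4 + 1.055*w^3 + 11.8785*w^2 + 1.4*w + 7.84)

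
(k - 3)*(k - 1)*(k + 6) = k^3 + 2*k^2 - 21*k + 18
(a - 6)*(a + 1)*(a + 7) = a^3 + 2*a^2 - 41*a - 42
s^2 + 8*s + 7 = (s + 1)*(s + 7)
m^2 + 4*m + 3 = (m + 1)*(m + 3)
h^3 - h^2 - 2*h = h*(h - 2)*(h + 1)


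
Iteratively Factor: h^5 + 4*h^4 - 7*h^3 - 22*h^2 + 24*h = (h - 1)*(h^4 + 5*h^3 - 2*h^2 - 24*h) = (h - 1)*(h + 4)*(h^3 + h^2 - 6*h) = (h - 2)*(h - 1)*(h + 4)*(h^2 + 3*h) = (h - 2)*(h - 1)*(h + 3)*(h + 4)*(h)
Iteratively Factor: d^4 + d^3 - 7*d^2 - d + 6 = (d + 1)*(d^3 - 7*d + 6) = (d - 2)*(d + 1)*(d^2 + 2*d - 3) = (d - 2)*(d - 1)*(d + 1)*(d + 3)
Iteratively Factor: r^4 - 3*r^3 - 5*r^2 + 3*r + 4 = (r + 1)*(r^3 - 4*r^2 - r + 4) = (r + 1)^2*(r^2 - 5*r + 4) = (r - 4)*(r + 1)^2*(r - 1)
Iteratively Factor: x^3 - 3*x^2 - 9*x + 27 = (x - 3)*(x^2 - 9) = (x - 3)^2*(x + 3)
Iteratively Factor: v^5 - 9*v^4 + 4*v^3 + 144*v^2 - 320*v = (v - 4)*(v^4 - 5*v^3 - 16*v^2 + 80*v) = (v - 4)^2*(v^3 - v^2 - 20*v) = (v - 4)^2*(v + 4)*(v^2 - 5*v) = (v - 5)*(v - 4)^2*(v + 4)*(v)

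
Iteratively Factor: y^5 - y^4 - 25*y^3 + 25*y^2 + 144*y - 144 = (y + 3)*(y^4 - 4*y^3 - 13*y^2 + 64*y - 48) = (y - 1)*(y + 3)*(y^3 - 3*y^2 - 16*y + 48) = (y - 1)*(y + 3)*(y + 4)*(y^2 - 7*y + 12) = (y - 3)*(y - 1)*(y + 3)*(y + 4)*(y - 4)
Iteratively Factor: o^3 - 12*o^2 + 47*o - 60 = (o - 3)*(o^2 - 9*o + 20) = (o - 5)*(o - 3)*(o - 4)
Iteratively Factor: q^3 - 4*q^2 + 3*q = (q - 1)*(q^2 - 3*q) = (q - 3)*(q - 1)*(q)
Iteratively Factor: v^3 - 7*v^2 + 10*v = (v - 5)*(v^2 - 2*v) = (v - 5)*(v - 2)*(v)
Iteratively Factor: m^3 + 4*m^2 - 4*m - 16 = (m - 2)*(m^2 + 6*m + 8) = (m - 2)*(m + 4)*(m + 2)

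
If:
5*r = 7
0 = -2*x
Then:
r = 7/5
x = 0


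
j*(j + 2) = j^2 + 2*j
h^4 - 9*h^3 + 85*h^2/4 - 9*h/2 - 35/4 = (h - 5)*(h - 7/2)*(h - 1)*(h + 1/2)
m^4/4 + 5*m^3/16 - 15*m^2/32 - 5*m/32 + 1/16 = (m/4 + 1/2)*(m - 1)*(m - 1/4)*(m + 1/2)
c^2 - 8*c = c*(c - 8)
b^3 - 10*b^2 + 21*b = b*(b - 7)*(b - 3)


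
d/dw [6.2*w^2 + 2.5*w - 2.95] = 12.4*w + 2.5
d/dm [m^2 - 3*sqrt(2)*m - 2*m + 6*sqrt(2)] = 2*m - 3*sqrt(2) - 2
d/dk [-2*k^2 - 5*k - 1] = -4*k - 5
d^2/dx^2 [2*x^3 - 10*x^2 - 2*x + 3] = 12*x - 20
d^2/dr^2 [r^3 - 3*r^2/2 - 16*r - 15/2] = 6*r - 3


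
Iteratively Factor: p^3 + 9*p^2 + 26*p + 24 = (p + 4)*(p^2 + 5*p + 6) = (p + 2)*(p + 4)*(p + 3)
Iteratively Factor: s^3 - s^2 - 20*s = (s - 5)*(s^2 + 4*s) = (s - 5)*(s + 4)*(s)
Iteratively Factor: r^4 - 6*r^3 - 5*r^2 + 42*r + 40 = (r - 5)*(r^3 - r^2 - 10*r - 8) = (r - 5)*(r - 4)*(r^2 + 3*r + 2) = (r - 5)*(r - 4)*(r + 2)*(r + 1)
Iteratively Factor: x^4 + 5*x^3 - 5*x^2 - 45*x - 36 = (x - 3)*(x^3 + 8*x^2 + 19*x + 12) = (x - 3)*(x + 1)*(x^2 + 7*x + 12) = (x - 3)*(x + 1)*(x + 4)*(x + 3)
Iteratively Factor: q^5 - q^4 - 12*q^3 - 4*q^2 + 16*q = (q - 4)*(q^4 + 3*q^3 - 4*q) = (q - 4)*(q + 2)*(q^3 + q^2 - 2*q) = (q - 4)*(q + 2)^2*(q^2 - q) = q*(q - 4)*(q + 2)^2*(q - 1)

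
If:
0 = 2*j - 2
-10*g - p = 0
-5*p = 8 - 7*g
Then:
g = 8/57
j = 1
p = -80/57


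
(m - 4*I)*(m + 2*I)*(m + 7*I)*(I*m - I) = I*m^4 - 5*m^3 - I*m^3 + 5*m^2 + 22*I*m^2 - 56*m - 22*I*m + 56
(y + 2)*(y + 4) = y^2 + 6*y + 8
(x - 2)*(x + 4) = x^2 + 2*x - 8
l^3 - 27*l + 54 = (l - 3)^2*(l + 6)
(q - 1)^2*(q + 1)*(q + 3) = q^4 + 2*q^3 - 4*q^2 - 2*q + 3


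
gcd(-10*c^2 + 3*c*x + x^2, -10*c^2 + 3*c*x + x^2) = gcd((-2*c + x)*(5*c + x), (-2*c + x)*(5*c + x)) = -10*c^2 + 3*c*x + x^2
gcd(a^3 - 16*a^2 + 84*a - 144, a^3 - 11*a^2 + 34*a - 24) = a^2 - 10*a + 24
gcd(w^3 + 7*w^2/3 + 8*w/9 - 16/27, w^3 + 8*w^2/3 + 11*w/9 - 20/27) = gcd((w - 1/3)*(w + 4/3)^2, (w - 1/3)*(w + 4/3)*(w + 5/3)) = w^2 + w - 4/9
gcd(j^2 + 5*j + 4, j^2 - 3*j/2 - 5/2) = j + 1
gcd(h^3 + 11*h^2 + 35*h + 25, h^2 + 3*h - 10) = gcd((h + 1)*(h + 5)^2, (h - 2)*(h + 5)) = h + 5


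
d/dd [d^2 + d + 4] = 2*d + 1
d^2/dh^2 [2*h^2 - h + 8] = 4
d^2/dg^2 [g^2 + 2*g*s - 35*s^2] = 2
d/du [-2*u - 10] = -2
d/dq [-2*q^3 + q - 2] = 1 - 6*q^2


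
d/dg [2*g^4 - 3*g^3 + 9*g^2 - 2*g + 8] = 8*g^3 - 9*g^2 + 18*g - 2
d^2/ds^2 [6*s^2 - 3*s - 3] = 12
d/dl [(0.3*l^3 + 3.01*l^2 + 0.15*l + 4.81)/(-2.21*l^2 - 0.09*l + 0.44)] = (-0.663*l^4 - 0.0540000000000003*l^3 + 0.4566*l^2 + 23.909*l + 0.4989)/(4.8841*l^4 + 0.3978*l^3 - 1.9367*l^2 - 0.0792*l + 0.1936)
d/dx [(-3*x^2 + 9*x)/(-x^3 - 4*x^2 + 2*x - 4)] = 3*(-x^4 + 6*x^3 + 10*x^2 + 8*x - 12)/(x^6 + 8*x^5 + 12*x^4 - 8*x^3 + 36*x^2 - 16*x + 16)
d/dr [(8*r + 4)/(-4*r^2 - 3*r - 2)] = 4*(8*r^2 + 8*r - 1)/(16*r^4 + 24*r^3 + 25*r^2 + 12*r + 4)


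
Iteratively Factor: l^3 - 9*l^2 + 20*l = (l)*(l^2 - 9*l + 20) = l*(l - 5)*(l - 4)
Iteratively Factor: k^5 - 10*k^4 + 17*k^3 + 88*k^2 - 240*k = (k - 5)*(k^4 - 5*k^3 - 8*k^2 + 48*k) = (k - 5)*(k + 3)*(k^3 - 8*k^2 + 16*k) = (k - 5)*(k - 4)*(k + 3)*(k^2 - 4*k) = k*(k - 5)*(k - 4)*(k + 3)*(k - 4)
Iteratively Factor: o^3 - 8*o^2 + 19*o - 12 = (o - 1)*(o^2 - 7*o + 12) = (o - 4)*(o - 1)*(o - 3)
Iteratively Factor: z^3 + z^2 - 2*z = (z - 1)*(z^2 + 2*z) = (z - 1)*(z + 2)*(z)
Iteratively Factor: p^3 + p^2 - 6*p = (p - 2)*(p^2 + 3*p) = p*(p - 2)*(p + 3)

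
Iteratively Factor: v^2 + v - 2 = (v - 1)*(v + 2)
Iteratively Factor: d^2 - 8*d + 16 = (d - 4)*(d - 4)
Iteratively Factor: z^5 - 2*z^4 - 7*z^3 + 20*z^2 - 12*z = (z)*(z^4 - 2*z^3 - 7*z^2 + 20*z - 12) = z*(z - 2)*(z^3 - 7*z + 6) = z*(z - 2)*(z + 3)*(z^2 - 3*z + 2) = z*(z - 2)*(z - 1)*(z + 3)*(z - 2)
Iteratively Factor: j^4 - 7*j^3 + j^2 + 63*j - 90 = (j - 3)*(j^3 - 4*j^2 - 11*j + 30) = (j - 3)*(j + 3)*(j^2 - 7*j + 10) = (j - 5)*(j - 3)*(j + 3)*(j - 2)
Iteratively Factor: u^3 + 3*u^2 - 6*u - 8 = (u + 4)*(u^2 - u - 2) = (u - 2)*(u + 4)*(u + 1)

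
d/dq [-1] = 0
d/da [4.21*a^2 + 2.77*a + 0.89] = 8.42*a + 2.77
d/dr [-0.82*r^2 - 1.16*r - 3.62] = -1.64*r - 1.16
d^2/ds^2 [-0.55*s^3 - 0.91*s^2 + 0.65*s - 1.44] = -3.3*s - 1.82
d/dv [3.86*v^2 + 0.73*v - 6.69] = 7.72*v + 0.73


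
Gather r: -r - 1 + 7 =6 - r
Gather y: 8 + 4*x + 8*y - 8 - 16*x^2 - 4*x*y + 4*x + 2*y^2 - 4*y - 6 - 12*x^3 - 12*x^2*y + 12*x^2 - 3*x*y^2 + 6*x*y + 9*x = -12*x^3 - 4*x^2 + 17*x + y^2*(2 - 3*x) + y*(-12*x^2 + 2*x + 4) - 6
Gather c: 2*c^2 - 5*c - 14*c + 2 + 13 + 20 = 2*c^2 - 19*c + 35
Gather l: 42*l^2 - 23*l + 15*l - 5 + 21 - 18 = 42*l^2 - 8*l - 2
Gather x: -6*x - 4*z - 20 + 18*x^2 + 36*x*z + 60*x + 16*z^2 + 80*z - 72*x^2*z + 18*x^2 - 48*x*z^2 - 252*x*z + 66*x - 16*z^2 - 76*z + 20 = x^2*(36 - 72*z) + x*(-48*z^2 - 216*z + 120)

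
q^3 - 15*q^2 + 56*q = q*(q - 8)*(q - 7)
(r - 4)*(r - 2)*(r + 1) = r^3 - 5*r^2 + 2*r + 8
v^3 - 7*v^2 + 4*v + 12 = (v - 6)*(v - 2)*(v + 1)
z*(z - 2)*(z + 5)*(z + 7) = z^4 + 10*z^3 + 11*z^2 - 70*z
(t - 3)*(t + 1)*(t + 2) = t^3 - 7*t - 6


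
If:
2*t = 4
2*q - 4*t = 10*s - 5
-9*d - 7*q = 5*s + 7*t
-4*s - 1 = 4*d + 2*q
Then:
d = 183/34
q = -259/34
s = -31/17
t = 2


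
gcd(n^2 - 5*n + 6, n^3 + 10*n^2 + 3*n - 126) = n - 3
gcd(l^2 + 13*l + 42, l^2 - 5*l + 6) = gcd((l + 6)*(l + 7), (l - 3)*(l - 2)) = 1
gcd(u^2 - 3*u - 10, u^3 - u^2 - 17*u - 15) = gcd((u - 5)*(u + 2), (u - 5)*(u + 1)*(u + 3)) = u - 5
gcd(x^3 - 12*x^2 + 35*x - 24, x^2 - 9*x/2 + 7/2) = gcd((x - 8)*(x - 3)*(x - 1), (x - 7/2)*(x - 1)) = x - 1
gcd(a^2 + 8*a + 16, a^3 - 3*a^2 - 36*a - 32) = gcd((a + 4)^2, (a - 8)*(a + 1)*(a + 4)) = a + 4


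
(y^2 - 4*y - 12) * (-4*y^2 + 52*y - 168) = -4*y^4 + 68*y^3 - 328*y^2 + 48*y + 2016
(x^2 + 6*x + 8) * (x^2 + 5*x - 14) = x^4 + 11*x^3 + 24*x^2 - 44*x - 112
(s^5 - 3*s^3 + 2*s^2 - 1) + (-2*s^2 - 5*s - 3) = s^5 - 3*s^3 - 5*s - 4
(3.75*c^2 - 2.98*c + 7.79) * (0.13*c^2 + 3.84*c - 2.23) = 0.4875*c^4 + 14.0126*c^3 - 18.793*c^2 + 36.559*c - 17.3717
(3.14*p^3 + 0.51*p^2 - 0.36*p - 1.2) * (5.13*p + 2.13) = 16.1082*p^4 + 9.3045*p^3 - 0.7605*p^2 - 6.9228*p - 2.556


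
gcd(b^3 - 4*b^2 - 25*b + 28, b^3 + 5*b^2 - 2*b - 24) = b + 4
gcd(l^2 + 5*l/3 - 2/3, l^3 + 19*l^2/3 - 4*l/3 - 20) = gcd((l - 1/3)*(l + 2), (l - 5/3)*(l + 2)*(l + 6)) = l + 2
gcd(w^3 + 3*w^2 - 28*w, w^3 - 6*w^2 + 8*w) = w^2 - 4*w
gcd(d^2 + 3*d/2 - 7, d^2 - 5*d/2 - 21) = d + 7/2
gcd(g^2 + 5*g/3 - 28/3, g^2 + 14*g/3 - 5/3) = 1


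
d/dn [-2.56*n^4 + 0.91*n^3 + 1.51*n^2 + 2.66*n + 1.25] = -10.24*n^3 + 2.73*n^2 + 3.02*n + 2.66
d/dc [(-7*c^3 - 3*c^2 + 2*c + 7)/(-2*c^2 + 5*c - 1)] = (14*c^4 - 70*c^3 + 10*c^2 + 34*c - 37)/(4*c^4 - 20*c^3 + 29*c^2 - 10*c + 1)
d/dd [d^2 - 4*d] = 2*d - 4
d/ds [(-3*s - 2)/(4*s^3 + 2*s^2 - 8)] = (-3*s^3 - 3*s^2/2 + s*(3*s + 1)*(3*s + 2) + 6)/(2*s^3 + s^2 - 4)^2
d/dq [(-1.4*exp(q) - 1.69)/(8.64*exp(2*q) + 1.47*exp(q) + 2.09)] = (12.096*exp(2*q) + 29.2032*exp(q) - 0.4417)*exp(q)/(74.6496*exp(4*q) + 25.4016*exp(3*q) + 38.2761*exp(2*q) + 6.1446*exp(q) + 4.3681)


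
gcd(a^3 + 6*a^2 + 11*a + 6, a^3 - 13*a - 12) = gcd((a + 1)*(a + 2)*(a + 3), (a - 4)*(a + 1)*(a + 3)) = a^2 + 4*a + 3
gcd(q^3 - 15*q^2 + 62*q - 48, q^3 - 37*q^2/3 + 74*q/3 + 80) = q^2 - 14*q + 48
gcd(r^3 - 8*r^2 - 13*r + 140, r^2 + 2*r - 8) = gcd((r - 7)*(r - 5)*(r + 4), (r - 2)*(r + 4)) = r + 4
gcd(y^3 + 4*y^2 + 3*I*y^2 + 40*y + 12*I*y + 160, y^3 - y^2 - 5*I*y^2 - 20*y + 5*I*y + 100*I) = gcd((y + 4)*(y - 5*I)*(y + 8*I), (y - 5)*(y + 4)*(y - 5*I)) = y^2 + y*(4 - 5*I) - 20*I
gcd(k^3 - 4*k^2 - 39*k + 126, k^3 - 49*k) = k - 7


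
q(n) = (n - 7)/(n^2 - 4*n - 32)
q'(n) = (4 - 2*n)*(n - 7)/(n^2 - 4*n - 32)^2 + 1/(n^2 - 4*n - 32) = (n^2 - 4*n - 2*(n - 7)*(n - 2) - 32)/(-n^2 + 4*n + 32)^2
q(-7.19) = -0.29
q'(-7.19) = -0.09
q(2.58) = 0.12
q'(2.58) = -0.02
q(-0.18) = 0.23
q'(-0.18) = -0.06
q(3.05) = 0.11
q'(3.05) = -0.02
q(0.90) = 0.18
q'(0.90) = -0.04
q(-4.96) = -0.96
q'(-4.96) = -1.00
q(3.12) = 0.11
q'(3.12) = -0.02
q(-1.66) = 0.38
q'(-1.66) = -0.17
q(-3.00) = 0.91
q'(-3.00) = -0.92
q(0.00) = 0.22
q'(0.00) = -0.06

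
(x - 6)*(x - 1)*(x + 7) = x^3 - 43*x + 42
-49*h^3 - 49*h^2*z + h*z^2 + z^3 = (-7*h + z)*(h + z)*(7*h + z)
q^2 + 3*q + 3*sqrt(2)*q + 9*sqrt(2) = (q + 3)*(q + 3*sqrt(2))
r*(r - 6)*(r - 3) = r^3 - 9*r^2 + 18*r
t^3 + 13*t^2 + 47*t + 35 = (t + 1)*(t + 5)*(t + 7)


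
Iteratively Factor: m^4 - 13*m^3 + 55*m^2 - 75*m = (m - 5)*(m^3 - 8*m^2 + 15*m) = (m - 5)^2*(m^2 - 3*m) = m*(m - 5)^2*(m - 3)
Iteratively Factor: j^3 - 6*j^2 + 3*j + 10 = (j - 5)*(j^2 - j - 2) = (j - 5)*(j + 1)*(j - 2)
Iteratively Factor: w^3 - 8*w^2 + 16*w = (w)*(w^2 - 8*w + 16) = w*(w - 4)*(w - 4)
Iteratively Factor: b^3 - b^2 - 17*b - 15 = (b + 3)*(b^2 - 4*b - 5) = (b - 5)*(b + 3)*(b + 1)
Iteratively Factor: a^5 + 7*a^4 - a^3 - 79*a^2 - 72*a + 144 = (a - 3)*(a^4 + 10*a^3 + 29*a^2 + 8*a - 48) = (a - 3)*(a + 3)*(a^3 + 7*a^2 + 8*a - 16) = (a - 3)*(a + 3)*(a + 4)*(a^2 + 3*a - 4) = (a - 3)*(a - 1)*(a + 3)*(a + 4)*(a + 4)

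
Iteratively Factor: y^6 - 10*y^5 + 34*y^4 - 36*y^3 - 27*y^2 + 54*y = (y - 3)*(y^5 - 7*y^4 + 13*y^3 + 3*y^2 - 18*y) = (y - 3)*(y - 2)*(y^4 - 5*y^3 + 3*y^2 + 9*y) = (y - 3)^2*(y - 2)*(y^3 - 2*y^2 - 3*y) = (y - 3)^3*(y - 2)*(y^2 + y) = y*(y - 3)^3*(y - 2)*(y + 1)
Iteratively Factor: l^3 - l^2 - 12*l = (l)*(l^2 - l - 12) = l*(l + 3)*(l - 4)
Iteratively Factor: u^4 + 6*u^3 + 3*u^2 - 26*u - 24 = (u + 3)*(u^3 + 3*u^2 - 6*u - 8) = (u + 3)*(u + 4)*(u^2 - u - 2) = (u - 2)*(u + 3)*(u + 4)*(u + 1)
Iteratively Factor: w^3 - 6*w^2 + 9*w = (w)*(w^2 - 6*w + 9) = w*(w - 3)*(w - 3)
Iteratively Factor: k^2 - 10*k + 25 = (k - 5)*(k - 5)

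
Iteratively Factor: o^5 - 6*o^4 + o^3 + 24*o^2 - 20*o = (o - 2)*(o^4 - 4*o^3 - 7*o^2 + 10*o) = o*(o - 2)*(o^3 - 4*o^2 - 7*o + 10) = o*(o - 2)*(o - 1)*(o^2 - 3*o - 10) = o*(o - 5)*(o - 2)*(o - 1)*(o + 2)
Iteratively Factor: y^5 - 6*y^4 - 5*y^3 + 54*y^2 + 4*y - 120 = (y - 2)*(y^4 - 4*y^3 - 13*y^2 + 28*y + 60) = (y - 2)*(y + 2)*(y^3 - 6*y^2 - y + 30) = (y - 5)*(y - 2)*(y + 2)*(y^2 - y - 6) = (y - 5)*(y - 3)*(y - 2)*(y + 2)*(y + 2)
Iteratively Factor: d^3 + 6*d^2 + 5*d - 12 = (d + 4)*(d^2 + 2*d - 3) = (d - 1)*(d + 4)*(d + 3)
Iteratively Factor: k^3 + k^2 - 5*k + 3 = (k - 1)*(k^2 + 2*k - 3) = (k - 1)^2*(k + 3)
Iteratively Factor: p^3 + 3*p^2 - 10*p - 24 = (p - 3)*(p^2 + 6*p + 8) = (p - 3)*(p + 4)*(p + 2)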